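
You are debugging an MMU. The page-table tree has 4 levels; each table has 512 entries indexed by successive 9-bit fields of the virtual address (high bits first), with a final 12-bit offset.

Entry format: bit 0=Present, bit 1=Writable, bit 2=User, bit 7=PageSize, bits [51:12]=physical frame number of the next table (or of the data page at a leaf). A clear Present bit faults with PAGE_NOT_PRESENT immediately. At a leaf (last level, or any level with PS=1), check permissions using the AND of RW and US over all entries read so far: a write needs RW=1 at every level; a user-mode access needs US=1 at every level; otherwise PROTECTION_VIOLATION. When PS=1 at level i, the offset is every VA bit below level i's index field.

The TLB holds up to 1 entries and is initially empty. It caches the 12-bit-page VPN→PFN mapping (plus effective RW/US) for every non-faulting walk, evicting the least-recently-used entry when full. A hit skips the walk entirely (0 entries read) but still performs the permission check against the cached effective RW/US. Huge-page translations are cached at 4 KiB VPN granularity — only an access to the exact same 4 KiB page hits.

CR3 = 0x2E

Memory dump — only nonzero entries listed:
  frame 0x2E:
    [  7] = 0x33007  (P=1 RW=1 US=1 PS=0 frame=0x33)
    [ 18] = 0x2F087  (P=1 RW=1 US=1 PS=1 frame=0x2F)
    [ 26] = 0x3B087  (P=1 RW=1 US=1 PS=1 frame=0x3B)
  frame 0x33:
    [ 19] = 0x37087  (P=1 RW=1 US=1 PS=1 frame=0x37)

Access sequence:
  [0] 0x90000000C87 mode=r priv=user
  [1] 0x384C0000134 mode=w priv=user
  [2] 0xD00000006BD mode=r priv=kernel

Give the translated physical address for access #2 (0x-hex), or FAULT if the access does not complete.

Walk each access:
#0 VA=0x90000000C87 (r,user):
  lvl0: tbl 0x2E, slot 18 ⇒ 0x2F087 (P1/RW1/US1/PS1)
  ⇒ phys 0x2FC87 (huge @L0)  [1 reads]
#1 VA=0x384C0000134 (w,user):
  lvl0: tbl 0x2E, slot 7 ⇒ 0x33007 (P1/RW1/US1/PS0)
  lvl1: tbl 0x33, slot 19 ⇒ 0x37087 (P1/RW1/US1/PS1)
  ⇒ phys 0x37134 (huge @L1)  [2 reads]
#2 VA=0xD00000006BD (r,kernel):
  lvl0: tbl 0x2E, slot 26 ⇒ 0x3B087 (P1/RW1/US1/PS1)
  ⇒ phys 0x3B6BD (huge @L0)  [1 reads]

Access #2 PA: 0x3B6BD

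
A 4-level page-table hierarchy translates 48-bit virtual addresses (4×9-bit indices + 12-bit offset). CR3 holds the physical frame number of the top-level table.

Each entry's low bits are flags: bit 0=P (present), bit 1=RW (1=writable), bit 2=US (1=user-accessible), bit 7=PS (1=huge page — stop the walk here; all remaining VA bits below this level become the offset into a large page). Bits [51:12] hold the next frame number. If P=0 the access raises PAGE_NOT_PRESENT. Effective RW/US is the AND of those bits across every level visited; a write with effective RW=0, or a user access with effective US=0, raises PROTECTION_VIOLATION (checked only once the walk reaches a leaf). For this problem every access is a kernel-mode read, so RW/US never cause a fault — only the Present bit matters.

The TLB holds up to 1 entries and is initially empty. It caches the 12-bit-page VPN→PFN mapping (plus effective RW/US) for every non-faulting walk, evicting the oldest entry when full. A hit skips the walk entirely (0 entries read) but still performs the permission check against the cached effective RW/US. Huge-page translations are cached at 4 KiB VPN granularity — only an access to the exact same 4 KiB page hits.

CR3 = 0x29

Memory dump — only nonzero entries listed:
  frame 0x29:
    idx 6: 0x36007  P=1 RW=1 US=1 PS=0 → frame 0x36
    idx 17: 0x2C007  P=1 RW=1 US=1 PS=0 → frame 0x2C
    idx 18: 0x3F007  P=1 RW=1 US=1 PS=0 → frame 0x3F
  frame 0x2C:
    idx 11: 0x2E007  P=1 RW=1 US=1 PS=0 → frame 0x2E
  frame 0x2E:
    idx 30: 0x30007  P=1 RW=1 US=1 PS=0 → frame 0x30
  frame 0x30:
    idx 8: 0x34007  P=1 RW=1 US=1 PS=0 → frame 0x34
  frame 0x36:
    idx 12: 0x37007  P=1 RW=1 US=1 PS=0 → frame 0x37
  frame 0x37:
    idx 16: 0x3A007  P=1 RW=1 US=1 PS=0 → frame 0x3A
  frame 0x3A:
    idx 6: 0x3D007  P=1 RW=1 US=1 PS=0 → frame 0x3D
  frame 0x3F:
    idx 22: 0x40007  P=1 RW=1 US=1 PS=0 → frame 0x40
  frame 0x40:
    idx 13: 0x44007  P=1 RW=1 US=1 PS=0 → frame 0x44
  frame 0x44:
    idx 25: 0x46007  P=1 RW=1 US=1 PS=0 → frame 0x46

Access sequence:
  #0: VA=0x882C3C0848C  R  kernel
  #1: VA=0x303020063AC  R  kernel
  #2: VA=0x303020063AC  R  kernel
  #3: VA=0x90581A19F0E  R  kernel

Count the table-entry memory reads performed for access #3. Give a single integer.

Per-access translation:
#0 VA=0x882C3C0848C (r,kernel):
  [0] read 0x29 idx=17: raw=0x2C007 flags P=1 W=1 U=1 S=0
  [1] read 0x2C idx=11: raw=0x2E007 flags P=1 W=1 U=1 S=0
  [2] read 0x2E idx=30: raw=0x30007 flags P=1 W=1 U=1 S=0
  [3] read 0x30 idx=8: raw=0x34007 flags P=1 W=1 U=1 S=0
  → PA=0x3448C  (4 entries read)
#1 VA=0x303020063AC (r,kernel):
  [0] read 0x29 idx=6: raw=0x36007 flags P=1 W=1 U=1 S=0
  [1] read 0x36 idx=12: raw=0x37007 flags P=1 W=1 U=1 S=0
  [2] read 0x37 idx=16: raw=0x3A007 flags P=1 W=1 U=1 S=0
  [3] read 0x3A idx=6: raw=0x3D007 flags P=1 W=1 U=1 S=0
  → PA=0x3D3AC  (4 entries read)
#2 VA=0x303020063AC (r,kernel):
  TLB hit vpn=0x30302006 → PA=0x3D3AC
#3 VA=0x90581A19F0E (r,kernel):
  [0] read 0x29 idx=18: raw=0x3F007 flags P=1 W=1 U=1 S=0
  [1] read 0x3F idx=22: raw=0x40007 flags P=1 W=1 U=1 S=0
  [2] read 0x40 idx=13: raw=0x44007 flags P=1 W=1 U=1 S=0
  [3] read 0x44 idx=25: raw=0x46007 flags P=1 W=1 U=1 S=0
  → PA=0x46F0E  (4 entries read)

Entries read for #3: 4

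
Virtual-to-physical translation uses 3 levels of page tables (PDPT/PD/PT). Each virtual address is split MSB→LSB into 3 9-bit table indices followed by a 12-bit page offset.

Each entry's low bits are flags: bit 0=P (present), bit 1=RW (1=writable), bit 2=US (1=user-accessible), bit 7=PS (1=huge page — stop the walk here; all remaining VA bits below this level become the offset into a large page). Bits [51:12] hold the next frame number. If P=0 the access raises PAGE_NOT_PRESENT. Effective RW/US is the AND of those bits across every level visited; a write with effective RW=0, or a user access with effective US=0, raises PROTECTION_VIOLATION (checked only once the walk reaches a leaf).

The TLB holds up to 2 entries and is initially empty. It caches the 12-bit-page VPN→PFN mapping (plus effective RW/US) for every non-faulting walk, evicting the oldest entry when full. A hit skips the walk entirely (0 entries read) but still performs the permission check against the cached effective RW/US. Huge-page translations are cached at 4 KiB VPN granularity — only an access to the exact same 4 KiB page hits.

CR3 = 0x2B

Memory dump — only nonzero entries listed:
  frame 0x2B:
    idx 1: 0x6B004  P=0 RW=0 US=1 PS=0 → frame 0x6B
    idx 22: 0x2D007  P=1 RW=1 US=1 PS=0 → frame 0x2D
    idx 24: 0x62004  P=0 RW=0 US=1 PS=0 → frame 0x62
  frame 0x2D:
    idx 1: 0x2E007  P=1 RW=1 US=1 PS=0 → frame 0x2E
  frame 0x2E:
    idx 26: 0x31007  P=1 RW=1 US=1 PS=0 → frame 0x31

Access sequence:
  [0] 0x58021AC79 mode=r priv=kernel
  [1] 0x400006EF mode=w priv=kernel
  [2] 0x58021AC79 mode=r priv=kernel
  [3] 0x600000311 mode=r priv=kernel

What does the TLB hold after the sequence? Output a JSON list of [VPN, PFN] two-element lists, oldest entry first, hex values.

Per-access translation:
#0 VA=0x58021AC79 (r,kernel):
  L0: frame=0x2B idx=22 entry=0x2D007 [P=1 RW=1 US=1 PS=0]
  L1: frame=0x2D idx=1 entry=0x2E007 [P=1 RW=1 US=1 PS=0]
  L2: frame=0x2E idx=26 entry=0x31007 [P=1 RW=1 US=1 PS=0]
  ✓ 0x31C79  — 3 lookups
#1 VA=0x400006EF (w,kernel):
  L0: frame=0x2B idx=1 entry=0x6B004 [P=0 RW=0 US=1 PS=0]
  → PAGE_NOT_PRESENT  (1 entries read)
#2 VA=0x58021AC79 (r,kernel):
  TLB hit vpn=0x58021A → PA=0x31C79
#3 VA=0x600000311 (r,kernel):
  L0: frame=0x2B idx=24 entry=0x62004 [P=0 RW=0 US=1 PS=0]
  → PAGE_NOT_PRESENT  (1 entries read)

TLB: [["0x58021A", "0x31"]]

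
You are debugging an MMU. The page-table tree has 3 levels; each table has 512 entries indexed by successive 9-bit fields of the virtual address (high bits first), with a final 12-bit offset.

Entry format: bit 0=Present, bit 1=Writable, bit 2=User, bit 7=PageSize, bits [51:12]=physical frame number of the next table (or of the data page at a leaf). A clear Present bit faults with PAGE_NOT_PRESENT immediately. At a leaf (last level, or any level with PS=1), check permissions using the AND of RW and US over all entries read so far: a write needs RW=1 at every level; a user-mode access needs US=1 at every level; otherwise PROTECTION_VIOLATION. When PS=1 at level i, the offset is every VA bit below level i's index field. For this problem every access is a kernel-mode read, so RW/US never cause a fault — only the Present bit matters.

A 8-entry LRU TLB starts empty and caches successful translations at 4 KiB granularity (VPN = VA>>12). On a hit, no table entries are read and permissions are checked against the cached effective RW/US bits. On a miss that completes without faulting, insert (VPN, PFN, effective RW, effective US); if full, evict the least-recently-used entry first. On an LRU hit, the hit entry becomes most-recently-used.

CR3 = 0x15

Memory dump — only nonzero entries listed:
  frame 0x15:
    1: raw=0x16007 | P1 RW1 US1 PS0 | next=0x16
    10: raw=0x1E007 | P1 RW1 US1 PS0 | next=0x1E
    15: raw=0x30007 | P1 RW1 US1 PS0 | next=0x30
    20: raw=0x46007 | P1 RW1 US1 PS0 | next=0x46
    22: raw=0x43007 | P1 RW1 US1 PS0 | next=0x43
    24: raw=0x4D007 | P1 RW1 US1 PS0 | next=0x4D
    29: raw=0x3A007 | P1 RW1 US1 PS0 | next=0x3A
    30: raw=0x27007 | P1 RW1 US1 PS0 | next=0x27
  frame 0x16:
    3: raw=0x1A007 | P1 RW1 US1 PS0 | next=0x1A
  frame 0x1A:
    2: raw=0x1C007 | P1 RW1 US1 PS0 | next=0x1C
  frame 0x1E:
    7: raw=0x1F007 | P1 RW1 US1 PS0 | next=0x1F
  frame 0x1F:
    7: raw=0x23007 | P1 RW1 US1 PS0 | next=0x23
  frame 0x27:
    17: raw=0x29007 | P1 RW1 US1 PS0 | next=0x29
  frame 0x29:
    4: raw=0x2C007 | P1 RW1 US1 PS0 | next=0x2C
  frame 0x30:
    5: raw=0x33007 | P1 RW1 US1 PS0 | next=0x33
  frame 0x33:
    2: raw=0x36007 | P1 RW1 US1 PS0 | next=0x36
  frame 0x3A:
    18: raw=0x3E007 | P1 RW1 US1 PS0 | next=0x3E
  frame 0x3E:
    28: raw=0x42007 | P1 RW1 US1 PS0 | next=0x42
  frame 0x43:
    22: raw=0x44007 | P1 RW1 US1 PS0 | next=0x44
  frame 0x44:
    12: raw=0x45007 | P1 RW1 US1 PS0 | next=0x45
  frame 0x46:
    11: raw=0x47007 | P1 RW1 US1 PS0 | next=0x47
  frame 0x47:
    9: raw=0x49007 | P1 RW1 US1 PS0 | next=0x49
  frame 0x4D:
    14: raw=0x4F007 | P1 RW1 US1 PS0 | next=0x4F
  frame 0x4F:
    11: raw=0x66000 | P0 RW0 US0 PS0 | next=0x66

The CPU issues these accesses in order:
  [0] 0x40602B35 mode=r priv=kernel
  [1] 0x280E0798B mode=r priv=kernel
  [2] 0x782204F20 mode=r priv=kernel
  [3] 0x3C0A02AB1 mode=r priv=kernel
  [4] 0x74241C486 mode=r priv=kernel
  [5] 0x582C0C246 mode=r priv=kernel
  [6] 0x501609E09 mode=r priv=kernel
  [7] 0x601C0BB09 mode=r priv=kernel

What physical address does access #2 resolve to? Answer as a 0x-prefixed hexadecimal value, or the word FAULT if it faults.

Per-access translation:
#0 VA=0x40602B35 (r,kernel):
  L0 @0x15[1] → 0x16007  P=1,RW=1,US=1,PS=0
  L1 @0x16[3] → 0x1A007  P=1,RW=1,US=1,PS=0
  L2 @0x1A[2] → 0x1C007  P=1,RW=1,US=1,PS=0
  ✓ 0x1CB35  — 3 lookups
#1 VA=0x280E0798B (r,kernel):
  L0 @0x15[10] → 0x1E007  P=1,RW=1,US=1,PS=0
  L1 @0x1E[7] → 0x1F007  P=1,RW=1,US=1,PS=0
  L2 @0x1F[7] → 0x23007  P=1,RW=1,US=1,PS=0
  ✓ 0x2398B  — 3 lookups
#2 VA=0x782204F20 (r,kernel):
  L0 @0x15[30] → 0x27007  P=1,RW=1,US=1,PS=0
  L1 @0x27[17] → 0x29007  P=1,RW=1,US=1,PS=0
  L2 @0x29[4] → 0x2C007  P=1,RW=1,US=1,PS=0
  ✓ 0x2CF20  — 3 lookups
#3 VA=0x3C0A02AB1 (r,kernel):
  L0 @0x15[15] → 0x30007  P=1,RW=1,US=1,PS=0
  L1 @0x30[5] → 0x33007  P=1,RW=1,US=1,PS=0
  L2 @0x33[2] → 0x36007  P=1,RW=1,US=1,PS=0
  ✓ 0x36AB1  — 3 lookups
#4 VA=0x74241C486 (r,kernel):
  L0 @0x15[29] → 0x3A007  P=1,RW=1,US=1,PS=0
  L1 @0x3A[18] → 0x3E007  P=1,RW=1,US=1,PS=0
  L2 @0x3E[28] → 0x42007  P=1,RW=1,US=1,PS=0
  ✓ 0x42486  — 3 lookups
#5 VA=0x582C0C246 (r,kernel):
  L0 @0x15[22] → 0x43007  P=1,RW=1,US=1,PS=0
  L1 @0x43[22] → 0x44007  P=1,RW=1,US=1,PS=0
  L2 @0x44[12] → 0x45007  P=1,RW=1,US=1,PS=0
  ✓ 0x45246  — 3 lookups
#6 VA=0x501609E09 (r,kernel):
  L0 @0x15[20] → 0x46007  P=1,RW=1,US=1,PS=0
  L1 @0x46[11] → 0x47007  P=1,RW=1,US=1,PS=0
  L2 @0x47[9] → 0x49007  P=1,RW=1,US=1,PS=0
  ✓ 0x49E09  — 3 lookups
#7 VA=0x601C0BB09 (r,kernel):
  L0 @0x15[24] → 0x4D007  P=1,RW=1,US=1,PS=0
  L1 @0x4D[14] → 0x4F007  P=1,RW=1,US=1,PS=0
  L2 @0x4F[11] → 0x66000  P=0,RW=0,US=0,PS=0
  ✗ PAGE_NOT_PRESENT  [3 reads]

Access #2 PA: 0x2CF20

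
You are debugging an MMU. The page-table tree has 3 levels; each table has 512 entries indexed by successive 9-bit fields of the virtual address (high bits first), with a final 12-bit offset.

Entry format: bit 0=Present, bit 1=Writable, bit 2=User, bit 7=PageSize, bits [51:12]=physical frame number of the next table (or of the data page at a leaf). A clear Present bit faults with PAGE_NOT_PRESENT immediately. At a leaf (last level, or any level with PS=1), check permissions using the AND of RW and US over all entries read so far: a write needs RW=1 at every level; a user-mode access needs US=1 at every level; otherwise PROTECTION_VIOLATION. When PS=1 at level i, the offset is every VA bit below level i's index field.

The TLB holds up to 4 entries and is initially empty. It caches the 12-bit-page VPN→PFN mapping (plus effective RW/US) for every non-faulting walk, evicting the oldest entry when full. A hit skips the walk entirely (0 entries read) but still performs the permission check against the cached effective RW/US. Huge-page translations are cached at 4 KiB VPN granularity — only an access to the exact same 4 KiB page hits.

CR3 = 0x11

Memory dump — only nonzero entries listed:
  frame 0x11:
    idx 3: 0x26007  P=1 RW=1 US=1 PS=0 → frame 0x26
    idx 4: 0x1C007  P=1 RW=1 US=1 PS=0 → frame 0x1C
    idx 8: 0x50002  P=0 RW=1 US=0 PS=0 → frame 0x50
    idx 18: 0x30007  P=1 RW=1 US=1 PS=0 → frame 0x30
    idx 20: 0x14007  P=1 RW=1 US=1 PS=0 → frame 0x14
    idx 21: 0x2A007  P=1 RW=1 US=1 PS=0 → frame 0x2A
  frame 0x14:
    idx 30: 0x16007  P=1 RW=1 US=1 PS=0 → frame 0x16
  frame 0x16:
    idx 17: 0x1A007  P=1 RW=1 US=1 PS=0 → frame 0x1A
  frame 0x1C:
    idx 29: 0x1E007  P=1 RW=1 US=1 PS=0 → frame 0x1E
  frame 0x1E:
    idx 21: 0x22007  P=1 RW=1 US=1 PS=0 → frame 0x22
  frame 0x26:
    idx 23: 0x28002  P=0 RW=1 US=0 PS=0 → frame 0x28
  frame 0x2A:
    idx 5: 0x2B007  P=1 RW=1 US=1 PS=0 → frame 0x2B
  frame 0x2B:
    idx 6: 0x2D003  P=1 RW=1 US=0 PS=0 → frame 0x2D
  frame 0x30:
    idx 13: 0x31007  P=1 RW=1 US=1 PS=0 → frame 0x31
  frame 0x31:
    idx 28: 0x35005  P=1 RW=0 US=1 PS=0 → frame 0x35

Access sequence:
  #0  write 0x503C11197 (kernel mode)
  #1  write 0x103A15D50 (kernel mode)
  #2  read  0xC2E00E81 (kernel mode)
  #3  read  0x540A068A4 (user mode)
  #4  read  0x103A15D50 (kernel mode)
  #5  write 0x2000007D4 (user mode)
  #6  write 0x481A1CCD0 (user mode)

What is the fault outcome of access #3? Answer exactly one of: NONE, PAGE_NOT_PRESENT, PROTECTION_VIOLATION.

Trace:
#0 VA=0x503C11197 (w,kernel):
  L0 @0x11[20] → 0x14007  P=1,RW=1,US=1,PS=0
  L1 @0x14[30] → 0x16007  P=1,RW=1,US=1,PS=0
  L2 @0x16[17] → 0x1A007  P=1,RW=1,US=1,PS=0
  ⇒ phys 0x1A197  [3 reads]
#1 VA=0x103A15D50 (w,kernel):
  L0 @0x11[4] → 0x1C007  P=1,RW=1,US=1,PS=0
  L1 @0x1C[29] → 0x1E007  P=1,RW=1,US=1,PS=0
  L2 @0x1E[21] → 0x22007  P=1,RW=1,US=1,PS=0
  ⇒ phys 0x22D50  [3 reads]
#2 VA=0xC2E00E81 (r,kernel):
  L0 @0x11[3] → 0x26007  P=1,RW=1,US=1,PS=0
  L1 @0x26[23] → 0x28002  P=0,RW=1,US=0,PS=0
  ✗ PAGE_NOT_PRESENT  [2 reads]
#3 VA=0x540A068A4 (r,user):
  L0 @0x11[21] → 0x2A007  P=1,RW=1,US=1,PS=0
  L1 @0x2A[5] → 0x2B007  P=1,RW=1,US=1,PS=0
  L2 @0x2B[6] → 0x2D003  P=1,RW=1,US=0,PS=0
  ✗ PROTECTION_VIOLATION  [3 reads]
#4 VA=0x103A15D50 (r,kernel):
  TLB hit vpn=0x103A15 → PA=0x22D50
#5 VA=0x2000007D4 (w,user):
  L0 @0x11[8] → 0x50002  P=0,RW=1,US=0,PS=0
  ✗ PAGE_NOT_PRESENT  [1 reads]
#6 VA=0x481A1CCD0 (w,user):
  L0 @0x11[18] → 0x30007  P=1,RW=1,US=1,PS=0
  L1 @0x30[13] → 0x31007  P=1,RW=1,US=1,PS=0
  L2 @0x31[28] → 0x35005  P=1,RW=0,US=1,PS=0
  ✗ PROTECTION_VIOLATION  [3 reads]

Access #3 fault: PROTECTION_VIOLATION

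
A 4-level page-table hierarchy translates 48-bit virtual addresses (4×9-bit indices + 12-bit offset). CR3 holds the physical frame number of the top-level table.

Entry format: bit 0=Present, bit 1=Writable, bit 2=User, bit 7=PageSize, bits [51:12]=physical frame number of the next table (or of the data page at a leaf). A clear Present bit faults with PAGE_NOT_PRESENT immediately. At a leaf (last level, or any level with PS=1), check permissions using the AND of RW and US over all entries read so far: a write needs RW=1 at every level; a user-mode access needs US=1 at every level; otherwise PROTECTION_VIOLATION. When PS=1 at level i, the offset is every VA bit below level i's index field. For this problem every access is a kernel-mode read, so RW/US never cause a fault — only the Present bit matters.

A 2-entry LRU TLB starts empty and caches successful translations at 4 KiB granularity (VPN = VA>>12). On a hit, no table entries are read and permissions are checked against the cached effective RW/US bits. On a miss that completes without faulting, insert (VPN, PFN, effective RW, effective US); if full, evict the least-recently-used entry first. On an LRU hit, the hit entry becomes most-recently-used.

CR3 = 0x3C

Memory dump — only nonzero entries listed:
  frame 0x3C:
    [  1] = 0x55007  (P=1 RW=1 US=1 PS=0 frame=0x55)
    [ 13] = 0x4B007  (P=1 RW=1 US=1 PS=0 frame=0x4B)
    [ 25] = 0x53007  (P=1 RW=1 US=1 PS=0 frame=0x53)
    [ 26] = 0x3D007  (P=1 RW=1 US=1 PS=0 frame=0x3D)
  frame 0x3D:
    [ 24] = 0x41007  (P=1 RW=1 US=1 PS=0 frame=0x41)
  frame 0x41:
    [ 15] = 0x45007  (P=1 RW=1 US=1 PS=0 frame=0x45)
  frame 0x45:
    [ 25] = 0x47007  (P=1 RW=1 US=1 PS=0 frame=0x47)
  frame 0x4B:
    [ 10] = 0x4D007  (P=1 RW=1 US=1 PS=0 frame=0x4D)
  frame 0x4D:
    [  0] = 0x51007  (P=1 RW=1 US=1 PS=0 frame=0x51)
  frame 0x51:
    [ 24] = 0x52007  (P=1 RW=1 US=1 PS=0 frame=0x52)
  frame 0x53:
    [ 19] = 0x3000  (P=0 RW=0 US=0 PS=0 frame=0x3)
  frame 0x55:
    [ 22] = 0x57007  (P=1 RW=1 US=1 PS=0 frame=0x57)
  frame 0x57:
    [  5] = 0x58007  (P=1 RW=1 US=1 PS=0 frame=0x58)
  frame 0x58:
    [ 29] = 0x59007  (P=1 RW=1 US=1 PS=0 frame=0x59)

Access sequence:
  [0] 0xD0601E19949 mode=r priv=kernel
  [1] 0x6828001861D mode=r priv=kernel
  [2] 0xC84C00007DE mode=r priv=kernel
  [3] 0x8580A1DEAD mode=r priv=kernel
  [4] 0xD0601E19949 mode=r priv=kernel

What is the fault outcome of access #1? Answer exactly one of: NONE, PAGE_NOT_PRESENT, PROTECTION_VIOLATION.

Walk each access:
#0 VA=0xD0601E19949 (r,kernel):
  [0] read 0x3C idx=26: raw=0x3D007 flags P=1 W=1 U=1 S=0
  [1] read 0x3D idx=24: raw=0x41007 flags P=1 W=1 U=1 S=0
  [2] read 0x41 idx=15: raw=0x45007 flags P=1 W=1 U=1 S=0
  [3] read 0x45 idx=25: raw=0x47007 flags P=1 W=1 U=1 S=0
  ⇒ phys 0x47949  [4 reads]
#1 VA=0x6828001861D (r,kernel):
  [0] read 0x3C idx=13: raw=0x4B007 flags P=1 W=1 U=1 S=0
  [1] read 0x4B idx=10: raw=0x4D007 flags P=1 W=1 U=1 S=0
  [2] read 0x4D idx=0: raw=0x51007 flags P=1 W=1 U=1 S=0
  [3] read 0x51 idx=24: raw=0x52007 flags P=1 W=1 U=1 S=0
  ⇒ phys 0x5261D  [4 reads]
#2 VA=0xC84C00007DE (r,kernel):
  [0] read 0x3C idx=25: raw=0x53007 flags P=1 W=1 U=1 S=0
  [1] read 0x53 idx=19: raw=0x3000 flags P=0 W=0 U=0 S=0
  ✗ PAGE_NOT_PRESENT  [2 reads]
#3 VA=0x8580A1DEAD (r,kernel):
  [0] read 0x3C idx=1: raw=0x55007 flags P=1 W=1 U=1 S=0
  [1] read 0x55 idx=22: raw=0x57007 flags P=1 W=1 U=1 S=0
  [2] read 0x57 idx=5: raw=0x58007 flags P=1 W=1 U=1 S=0
  [3] read 0x58 idx=29: raw=0x59007 flags P=1 W=1 U=1 S=0
  ⇒ phys 0x59EAD  [4 reads]
#4 VA=0xD0601E19949 (r,kernel):
  [0] read 0x3C idx=26: raw=0x3D007 flags P=1 W=1 U=1 S=0
  [1] read 0x3D idx=24: raw=0x41007 flags P=1 W=1 U=1 S=0
  [2] read 0x41 idx=15: raw=0x45007 flags P=1 W=1 U=1 S=0
  [3] read 0x45 idx=25: raw=0x47007 flags P=1 W=1 U=1 S=0
  ⇒ phys 0x47949  [4 reads]

Access #1 fault: NONE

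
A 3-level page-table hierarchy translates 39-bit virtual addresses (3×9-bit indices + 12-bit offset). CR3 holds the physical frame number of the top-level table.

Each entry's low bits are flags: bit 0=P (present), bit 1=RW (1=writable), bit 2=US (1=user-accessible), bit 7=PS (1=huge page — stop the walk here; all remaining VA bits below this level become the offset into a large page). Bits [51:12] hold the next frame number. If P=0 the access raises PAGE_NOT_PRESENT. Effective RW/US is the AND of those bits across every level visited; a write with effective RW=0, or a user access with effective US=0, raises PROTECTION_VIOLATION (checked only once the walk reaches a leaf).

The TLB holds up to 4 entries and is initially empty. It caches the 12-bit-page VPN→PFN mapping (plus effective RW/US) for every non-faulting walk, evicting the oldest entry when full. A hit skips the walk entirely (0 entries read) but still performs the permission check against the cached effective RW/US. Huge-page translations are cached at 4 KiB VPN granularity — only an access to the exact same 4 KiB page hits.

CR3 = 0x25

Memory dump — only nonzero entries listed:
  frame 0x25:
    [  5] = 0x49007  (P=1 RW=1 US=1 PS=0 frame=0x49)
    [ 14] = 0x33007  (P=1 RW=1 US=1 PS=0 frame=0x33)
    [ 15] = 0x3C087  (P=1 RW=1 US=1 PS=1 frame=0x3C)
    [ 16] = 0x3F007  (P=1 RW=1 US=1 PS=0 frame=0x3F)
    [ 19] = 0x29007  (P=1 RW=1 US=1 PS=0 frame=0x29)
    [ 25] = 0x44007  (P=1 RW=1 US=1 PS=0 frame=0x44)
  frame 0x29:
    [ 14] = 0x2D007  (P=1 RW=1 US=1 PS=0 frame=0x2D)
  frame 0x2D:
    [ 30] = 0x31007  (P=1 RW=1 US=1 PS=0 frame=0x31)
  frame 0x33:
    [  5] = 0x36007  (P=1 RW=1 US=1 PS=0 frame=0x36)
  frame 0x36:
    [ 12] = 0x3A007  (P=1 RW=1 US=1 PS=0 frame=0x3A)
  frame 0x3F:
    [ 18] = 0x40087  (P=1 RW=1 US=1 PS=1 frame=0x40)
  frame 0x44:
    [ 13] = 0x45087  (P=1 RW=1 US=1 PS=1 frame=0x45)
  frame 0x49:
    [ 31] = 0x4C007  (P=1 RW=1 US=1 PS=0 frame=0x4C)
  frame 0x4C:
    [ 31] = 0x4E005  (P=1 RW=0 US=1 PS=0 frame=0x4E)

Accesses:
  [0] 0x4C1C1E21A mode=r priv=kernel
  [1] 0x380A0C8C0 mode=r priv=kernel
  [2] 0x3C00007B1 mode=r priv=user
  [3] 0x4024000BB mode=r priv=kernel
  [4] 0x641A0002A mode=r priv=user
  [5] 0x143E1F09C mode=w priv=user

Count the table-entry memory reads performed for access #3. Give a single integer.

Trace:
#0 VA=0x4C1C1E21A (r,kernel):
  L0 @0x25[19] → 0x29007  P=1,RW=1,US=1,PS=0
  L1 @0x29[14] → 0x2D007  P=1,RW=1,US=1,PS=0
  L2 @0x2D[30] → 0x31007  P=1,RW=1,US=1,PS=0
  → PA=0x3121A  (3 entries read)
#1 VA=0x380A0C8C0 (r,kernel):
  L0 @0x25[14] → 0x33007  P=1,RW=1,US=1,PS=0
  L1 @0x33[5] → 0x36007  P=1,RW=1,US=1,PS=0
  L2 @0x36[12] → 0x3A007  P=1,RW=1,US=1,PS=0
  → PA=0x3A8C0  (3 entries read)
#2 VA=0x3C00007B1 (r,user):
  L0 @0x25[15] → 0x3C087  P=1,RW=1,US=1,PS=1
  → PA=0x3C7B1 (huge @L0)  (1 entries read)
#3 VA=0x4024000BB (r,kernel):
  L0 @0x25[16] → 0x3F007  P=1,RW=1,US=1,PS=0
  L1 @0x3F[18] → 0x40087  P=1,RW=1,US=1,PS=1
  → PA=0x400BB (huge @L1)  (2 entries read)
#4 VA=0x641A0002A (r,user):
  L0 @0x25[25] → 0x44007  P=1,RW=1,US=1,PS=0
  L1 @0x44[13] → 0x45087  P=1,RW=1,US=1,PS=1
  → PA=0x4502A (huge @L1)  (2 entries read)
#5 VA=0x143E1F09C (w,user):
  L0 @0x25[5] → 0x49007  P=1,RW=1,US=1,PS=0
  L1 @0x49[31] → 0x4C007  P=1,RW=1,US=1,PS=0
  L2 @0x4C[31] → 0x4E005  P=1,RW=0,US=1,PS=0
  → PROTECTION_VIOLATION  (3 entries read)

Entries read for #3: 2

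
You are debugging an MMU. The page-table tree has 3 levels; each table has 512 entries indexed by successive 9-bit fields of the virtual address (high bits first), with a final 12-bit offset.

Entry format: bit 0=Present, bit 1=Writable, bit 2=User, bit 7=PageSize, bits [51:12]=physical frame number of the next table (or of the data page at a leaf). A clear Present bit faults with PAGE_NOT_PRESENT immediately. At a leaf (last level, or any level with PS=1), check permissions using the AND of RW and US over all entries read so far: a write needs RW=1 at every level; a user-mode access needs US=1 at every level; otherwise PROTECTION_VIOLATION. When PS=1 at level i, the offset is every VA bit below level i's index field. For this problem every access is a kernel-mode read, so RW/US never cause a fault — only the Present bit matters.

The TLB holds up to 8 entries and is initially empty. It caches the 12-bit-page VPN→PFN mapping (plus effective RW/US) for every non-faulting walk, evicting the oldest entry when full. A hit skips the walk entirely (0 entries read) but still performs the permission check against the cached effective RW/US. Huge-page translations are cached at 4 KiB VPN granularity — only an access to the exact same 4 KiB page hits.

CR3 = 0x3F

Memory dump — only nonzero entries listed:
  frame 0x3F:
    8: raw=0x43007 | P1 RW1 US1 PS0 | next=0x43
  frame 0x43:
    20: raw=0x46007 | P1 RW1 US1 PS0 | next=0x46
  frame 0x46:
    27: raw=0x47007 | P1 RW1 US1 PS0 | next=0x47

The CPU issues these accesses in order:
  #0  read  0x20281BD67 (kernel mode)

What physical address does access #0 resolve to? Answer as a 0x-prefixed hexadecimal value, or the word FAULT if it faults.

Trace:
#0 VA=0x20281BD67 (r,kernel):
  L0: frame=0x3F idx=8 entry=0x43007 [P=1 RW=1 US=1 PS=0]
  L1: frame=0x43 idx=20 entry=0x46007 [P=1 RW=1 US=1 PS=0]
  L2: frame=0x46 idx=27 entry=0x47007 [P=1 RW=1 US=1 PS=0]
  ⇒ phys 0x47D67  [3 reads]

Access #0 PA: 0x47D67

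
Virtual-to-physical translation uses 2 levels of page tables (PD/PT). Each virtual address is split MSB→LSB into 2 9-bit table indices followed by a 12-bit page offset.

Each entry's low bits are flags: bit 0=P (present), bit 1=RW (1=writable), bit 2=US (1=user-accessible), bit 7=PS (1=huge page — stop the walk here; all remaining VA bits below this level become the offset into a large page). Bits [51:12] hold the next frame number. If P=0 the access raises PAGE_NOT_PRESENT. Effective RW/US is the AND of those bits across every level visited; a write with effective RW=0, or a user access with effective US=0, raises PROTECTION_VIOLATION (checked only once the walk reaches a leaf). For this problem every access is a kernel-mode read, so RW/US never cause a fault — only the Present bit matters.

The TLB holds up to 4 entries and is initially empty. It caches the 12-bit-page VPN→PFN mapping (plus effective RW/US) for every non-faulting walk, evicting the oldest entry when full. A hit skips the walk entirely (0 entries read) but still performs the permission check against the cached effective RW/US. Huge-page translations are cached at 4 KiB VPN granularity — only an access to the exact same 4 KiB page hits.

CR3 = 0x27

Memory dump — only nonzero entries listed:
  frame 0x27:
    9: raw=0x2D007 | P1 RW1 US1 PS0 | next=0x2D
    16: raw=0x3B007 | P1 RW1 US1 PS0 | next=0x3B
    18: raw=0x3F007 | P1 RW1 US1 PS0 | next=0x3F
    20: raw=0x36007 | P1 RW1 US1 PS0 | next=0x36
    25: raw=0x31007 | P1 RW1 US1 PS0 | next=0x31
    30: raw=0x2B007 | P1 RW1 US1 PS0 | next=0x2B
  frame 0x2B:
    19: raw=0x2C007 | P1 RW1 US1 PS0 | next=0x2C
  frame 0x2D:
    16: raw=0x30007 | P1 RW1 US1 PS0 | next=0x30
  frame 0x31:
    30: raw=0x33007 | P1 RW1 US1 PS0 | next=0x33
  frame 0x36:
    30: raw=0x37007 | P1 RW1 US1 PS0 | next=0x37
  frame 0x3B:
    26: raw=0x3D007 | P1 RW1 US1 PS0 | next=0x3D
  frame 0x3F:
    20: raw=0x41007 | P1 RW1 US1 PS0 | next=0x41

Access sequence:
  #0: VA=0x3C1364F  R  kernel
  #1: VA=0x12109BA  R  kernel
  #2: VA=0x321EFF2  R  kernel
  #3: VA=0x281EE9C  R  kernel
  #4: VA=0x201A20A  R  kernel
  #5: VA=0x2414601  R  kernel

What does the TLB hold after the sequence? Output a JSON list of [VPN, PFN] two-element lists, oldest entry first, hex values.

Walk each access:
#0 VA=0x3C1364F (r,kernel):
  [0] read 0x27 idx=30: raw=0x2B007 flags P=1 W=1 U=1 S=0
  [1] read 0x2B idx=19: raw=0x2C007 flags P=1 W=1 U=1 S=0
  → PA=0x2C64F  (2 entries read)
#1 VA=0x12109BA (r,kernel):
  [0] read 0x27 idx=9: raw=0x2D007 flags P=1 W=1 U=1 S=0
  [1] read 0x2D idx=16: raw=0x30007 flags P=1 W=1 U=1 S=0
  → PA=0x309BA  (2 entries read)
#2 VA=0x321EFF2 (r,kernel):
  [0] read 0x27 idx=25: raw=0x31007 flags P=1 W=1 U=1 S=0
  [1] read 0x31 idx=30: raw=0x33007 flags P=1 W=1 U=1 S=0
  → PA=0x33FF2  (2 entries read)
#3 VA=0x281EE9C (r,kernel):
  [0] read 0x27 idx=20: raw=0x36007 flags P=1 W=1 U=1 S=0
  [1] read 0x36 idx=30: raw=0x37007 flags P=1 W=1 U=1 S=0
  → PA=0x37E9C  (2 entries read)
#4 VA=0x201A20A (r,kernel):
  [0] read 0x27 idx=16: raw=0x3B007 flags P=1 W=1 U=1 S=0
  [1] read 0x3B idx=26: raw=0x3D007 flags P=1 W=1 U=1 S=0
  → PA=0x3D20A  (2 entries read)
#5 VA=0x2414601 (r,kernel):
  [0] read 0x27 idx=18: raw=0x3F007 flags P=1 W=1 U=1 S=0
  [1] read 0x3F idx=20: raw=0x41007 flags P=1 W=1 U=1 S=0
  → PA=0x41601  (2 entries read)

TLB: [["0x321E", "0x33"], ["0x281E", "0x37"], ["0x201A", "0x3D"], ["0x2414", "0x41"]]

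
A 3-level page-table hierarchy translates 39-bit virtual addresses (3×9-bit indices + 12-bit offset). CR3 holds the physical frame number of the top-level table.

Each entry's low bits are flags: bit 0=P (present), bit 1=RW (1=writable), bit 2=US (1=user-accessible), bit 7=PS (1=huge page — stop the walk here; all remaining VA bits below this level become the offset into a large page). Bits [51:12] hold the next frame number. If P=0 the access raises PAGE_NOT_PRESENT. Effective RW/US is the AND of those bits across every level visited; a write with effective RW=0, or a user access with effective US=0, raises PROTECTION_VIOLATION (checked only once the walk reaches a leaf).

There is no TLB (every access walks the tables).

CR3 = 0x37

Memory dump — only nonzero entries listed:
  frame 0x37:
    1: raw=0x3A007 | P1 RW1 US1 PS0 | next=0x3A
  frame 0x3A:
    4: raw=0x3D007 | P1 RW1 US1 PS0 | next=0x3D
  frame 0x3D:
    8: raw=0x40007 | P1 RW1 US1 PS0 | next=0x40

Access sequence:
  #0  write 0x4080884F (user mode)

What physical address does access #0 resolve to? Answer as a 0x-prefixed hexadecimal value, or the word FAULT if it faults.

Per-access translation:
#0 VA=0x4080884F (w,user):
  [0] read 0x37 idx=1: raw=0x3A007 flags P=1 W=1 U=1 S=0
  [1] read 0x3A idx=4: raw=0x3D007 flags P=1 W=1 U=1 S=0
  [2] read 0x3D idx=8: raw=0x40007 flags P=1 W=1 U=1 S=0
  ⇒ phys 0x4084F  [3 reads]

Access #0 PA: 0x4084F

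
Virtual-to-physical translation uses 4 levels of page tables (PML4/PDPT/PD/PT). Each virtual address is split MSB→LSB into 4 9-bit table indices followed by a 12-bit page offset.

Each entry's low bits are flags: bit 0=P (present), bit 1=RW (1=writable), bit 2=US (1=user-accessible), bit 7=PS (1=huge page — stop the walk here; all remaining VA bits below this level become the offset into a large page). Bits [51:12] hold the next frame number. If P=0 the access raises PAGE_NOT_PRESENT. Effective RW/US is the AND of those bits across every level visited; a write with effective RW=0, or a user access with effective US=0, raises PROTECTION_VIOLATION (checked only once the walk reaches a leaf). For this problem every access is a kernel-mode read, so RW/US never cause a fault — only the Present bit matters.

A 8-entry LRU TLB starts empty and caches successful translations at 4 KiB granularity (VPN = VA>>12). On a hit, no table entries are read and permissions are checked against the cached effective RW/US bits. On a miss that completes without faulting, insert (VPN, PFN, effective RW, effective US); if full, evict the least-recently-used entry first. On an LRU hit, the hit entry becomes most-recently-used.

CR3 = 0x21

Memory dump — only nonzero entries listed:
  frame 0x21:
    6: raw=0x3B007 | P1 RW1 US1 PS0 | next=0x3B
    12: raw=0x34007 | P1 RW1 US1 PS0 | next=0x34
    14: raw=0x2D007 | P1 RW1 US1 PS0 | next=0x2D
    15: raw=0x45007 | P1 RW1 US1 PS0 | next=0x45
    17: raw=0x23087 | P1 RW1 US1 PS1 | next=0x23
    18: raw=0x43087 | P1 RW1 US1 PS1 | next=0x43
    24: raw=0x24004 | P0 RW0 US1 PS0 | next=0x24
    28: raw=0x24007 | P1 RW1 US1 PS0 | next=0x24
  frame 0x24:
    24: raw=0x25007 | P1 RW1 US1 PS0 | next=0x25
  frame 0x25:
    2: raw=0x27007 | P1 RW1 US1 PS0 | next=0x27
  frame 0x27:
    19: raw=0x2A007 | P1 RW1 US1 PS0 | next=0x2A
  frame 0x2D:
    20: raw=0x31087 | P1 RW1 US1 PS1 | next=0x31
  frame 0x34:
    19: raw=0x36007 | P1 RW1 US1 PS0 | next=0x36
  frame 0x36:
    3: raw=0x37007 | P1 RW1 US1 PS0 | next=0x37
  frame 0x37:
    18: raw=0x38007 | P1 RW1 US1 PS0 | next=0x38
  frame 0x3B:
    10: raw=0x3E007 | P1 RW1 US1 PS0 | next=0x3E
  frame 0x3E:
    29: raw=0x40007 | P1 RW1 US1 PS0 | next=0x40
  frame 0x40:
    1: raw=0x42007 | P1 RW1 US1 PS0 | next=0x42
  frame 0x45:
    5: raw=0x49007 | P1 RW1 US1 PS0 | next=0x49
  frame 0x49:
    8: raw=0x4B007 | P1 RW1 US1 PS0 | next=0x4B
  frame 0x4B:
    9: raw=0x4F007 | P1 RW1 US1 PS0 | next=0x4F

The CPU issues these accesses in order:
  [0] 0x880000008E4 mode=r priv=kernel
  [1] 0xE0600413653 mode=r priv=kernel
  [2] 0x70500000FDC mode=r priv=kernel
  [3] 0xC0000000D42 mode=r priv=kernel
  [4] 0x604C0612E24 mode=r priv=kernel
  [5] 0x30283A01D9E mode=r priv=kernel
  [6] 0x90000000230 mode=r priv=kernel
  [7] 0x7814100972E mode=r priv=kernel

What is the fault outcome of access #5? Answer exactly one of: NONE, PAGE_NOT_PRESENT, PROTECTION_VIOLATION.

Trace:
#0 VA=0x880000008E4 (r,kernel):
  L0 @0x21[17] → 0x23087  P=1,RW=1,US=1,PS=1
  ✓ 0x238E4 (huge @L0)  — 1 lookups
#1 VA=0xE0600413653 (r,kernel):
  L0 @0x21[28] → 0x24007  P=1,RW=1,US=1,PS=0
  L1 @0x24[24] → 0x25007  P=1,RW=1,US=1,PS=0
  L2 @0x25[2] → 0x27007  P=1,RW=1,US=1,PS=0
  L3 @0x27[19] → 0x2A007  P=1,RW=1,US=1,PS=0
  ✓ 0x2A653  — 4 lookups
#2 VA=0x70500000FDC (r,kernel):
  L0 @0x21[14] → 0x2D007  P=1,RW=1,US=1,PS=0
  L1 @0x2D[20] → 0x31087  P=1,RW=1,US=1,PS=1
  ✓ 0x31FDC (huge @L1)  — 2 lookups
#3 VA=0xC0000000D42 (r,kernel):
  L0 @0x21[24] → 0x24004  P=0,RW=0,US=1,PS=0
  → PAGE_NOT_PRESENT  (1 entries read)
#4 VA=0x604C0612E24 (r,kernel):
  L0 @0x21[12] → 0x34007  P=1,RW=1,US=1,PS=0
  L1 @0x34[19] → 0x36007  P=1,RW=1,US=1,PS=0
  L2 @0x36[3] → 0x37007  P=1,RW=1,US=1,PS=0
  L3 @0x37[18] → 0x38007  P=1,RW=1,US=1,PS=0
  ✓ 0x38E24  — 4 lookups
#5 VA=0x30283A01D9E (r,kernel):
  L0 @0x21[6] → 0x3B007  P=1,RW=1,US=1,PS=0
  L1 @0x3B[10] → 0x3E007  P=1,RW=1,US=1,PS=0
  L2 @0x3E[29] → 0x40007  P=1,RW=1,US=1,PS=0
  L3 @0x40[1] → 0x42007  P=1,RW=1,US=1,PS=0
  ✓ 0x42D9E  — 4 lookups
#6 VA=0x90000000230 (r,kernel):
  L0 @0x21[18] → 0x43087  P=1,RW=1,US=1,PS=1
  ✓ 0x43230 (huge @L0)  — 1 lookups
#7 VA=0x7814100972E (r,kernel):
  L0 @0x21[15] → 0x45007  P=1,RW=1,US=1,PS=0
  L1 @0x45[5] → 0x49007  P=1,RW=1,US=1,PS=0
  L2 @0x49[8] → 0x4B007  P=1,RW=1,US=1,PS=0
  L3 @0x4B[9] → 0x4F007  P=1,RW=1,US=1,PS=0
  ✓ 0x4F72E  — 4 lookups

Access #5 fault: NONE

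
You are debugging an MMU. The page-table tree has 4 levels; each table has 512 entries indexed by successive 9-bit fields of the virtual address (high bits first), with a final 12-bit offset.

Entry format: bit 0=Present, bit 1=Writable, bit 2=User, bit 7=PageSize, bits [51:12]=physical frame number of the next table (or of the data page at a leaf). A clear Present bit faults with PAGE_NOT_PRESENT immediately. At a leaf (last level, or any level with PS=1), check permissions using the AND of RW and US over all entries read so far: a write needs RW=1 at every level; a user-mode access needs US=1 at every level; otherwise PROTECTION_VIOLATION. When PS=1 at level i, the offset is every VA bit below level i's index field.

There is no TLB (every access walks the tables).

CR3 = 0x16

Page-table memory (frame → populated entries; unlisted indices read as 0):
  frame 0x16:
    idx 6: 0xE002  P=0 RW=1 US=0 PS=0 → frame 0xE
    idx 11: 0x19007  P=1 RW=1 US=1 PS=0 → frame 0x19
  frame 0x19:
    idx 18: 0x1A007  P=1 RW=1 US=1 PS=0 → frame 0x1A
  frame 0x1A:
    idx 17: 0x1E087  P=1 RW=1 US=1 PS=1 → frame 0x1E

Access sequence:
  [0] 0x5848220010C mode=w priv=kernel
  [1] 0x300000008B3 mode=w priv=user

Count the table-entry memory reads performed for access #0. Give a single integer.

Per-access translation:
#0 VA=0x5848220010C (w,kernel):
  [0] read 0x16 idx=11: raw=0x19007 flags P=1 W=1 U=1 S=0
  [1] read 0x19 idx=18: raw=0x1A007 flags P=1 W=1 U=1 S=0
  [2] read 0x1A idx=17: raw=0x1E087 flags P=1 W=1 U=1 S=1
  ⇒ phys 0x1E10C (huge @L2)  [3 reads]
#1 VA=0x300000008B3 (w,user):
  [0] read 0x16 idx=6: raw=0xE002 flags P=0 W=1 U=0 S=0
  ⇒ fault: PAGE_NOT_PRESENT  — 1 lookups

Entries read for #0: 3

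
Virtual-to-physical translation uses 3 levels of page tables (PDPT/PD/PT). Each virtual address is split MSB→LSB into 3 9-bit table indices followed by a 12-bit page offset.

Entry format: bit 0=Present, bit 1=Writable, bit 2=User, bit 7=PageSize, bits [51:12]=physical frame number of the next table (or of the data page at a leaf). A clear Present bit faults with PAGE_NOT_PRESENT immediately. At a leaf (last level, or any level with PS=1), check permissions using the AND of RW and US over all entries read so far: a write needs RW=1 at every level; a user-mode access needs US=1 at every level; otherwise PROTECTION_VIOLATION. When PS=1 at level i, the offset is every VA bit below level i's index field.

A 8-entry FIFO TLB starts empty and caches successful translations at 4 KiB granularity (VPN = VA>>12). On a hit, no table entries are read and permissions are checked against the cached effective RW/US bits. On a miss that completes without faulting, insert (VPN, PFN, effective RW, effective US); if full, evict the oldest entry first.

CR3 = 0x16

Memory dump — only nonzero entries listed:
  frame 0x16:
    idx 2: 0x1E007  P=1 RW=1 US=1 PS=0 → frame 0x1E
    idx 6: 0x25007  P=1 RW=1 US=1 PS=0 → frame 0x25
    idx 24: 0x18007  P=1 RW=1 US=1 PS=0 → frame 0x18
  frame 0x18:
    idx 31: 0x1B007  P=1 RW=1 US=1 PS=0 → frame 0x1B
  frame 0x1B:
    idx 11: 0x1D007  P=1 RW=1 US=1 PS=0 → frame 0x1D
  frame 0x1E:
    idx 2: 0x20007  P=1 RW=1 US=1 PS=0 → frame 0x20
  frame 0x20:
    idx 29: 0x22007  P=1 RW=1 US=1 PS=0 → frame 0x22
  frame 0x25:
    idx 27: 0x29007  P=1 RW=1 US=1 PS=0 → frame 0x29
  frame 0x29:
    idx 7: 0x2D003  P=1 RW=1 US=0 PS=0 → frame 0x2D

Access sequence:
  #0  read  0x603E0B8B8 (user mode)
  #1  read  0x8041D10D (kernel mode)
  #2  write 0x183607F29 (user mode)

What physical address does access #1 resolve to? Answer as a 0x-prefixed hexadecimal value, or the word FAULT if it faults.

Per-access translation:
#0 VA=0x603E0B8B8 (r,user):
  lvl0: tbl 0x16, slot 24 ⇒ 0x18007 (P1/RW1/US1/PS0)
  lvl1: tbl 0x18, slot 31 ⇒ 0x1B007 (P1/RW1/US1/PS0)
  lvl2: tbl 0x1B, slot 11 ⇒ 0x1D007 (P1/RW1/US1/PS0)
  ✓ 0x1D8B8  — 3 lookups
#1 VA=0x8041D10D (r,kernel):
  lvl0: tbl 0x16, slot 2 ⇒ 0x1E007 (P1/RW1/US1/PS0)
  lvl1: tbl 0x1E, slot 2 ⇒ 0x20007 (P1/RW1/US1/PS0)
  lvl2: tbl 0x20, slot 29 ⇒ 0x22007 (P1/RW1/US1/PS0)
  ✓ 0x2210D  — 3 lookups
#2 VA=0x183607F29 (w,user):
  lvl0: tbl 0x16, slot 6 ⇒ 0x25007 (P1/RW1/US1/PS0)
  lvl1: tbl 0x25, slot 27 ⇒ 0x29007 (P1/RW1/US1/PS0)
  lvl2: tbl 0x29, slot 7 ⇒ 0x2D003 (P1/RW1/US0/PS0)
  ⇒ fault: PROTECTION_VIOLATION  — 3 lookups

Access #1 PA: 0x2210D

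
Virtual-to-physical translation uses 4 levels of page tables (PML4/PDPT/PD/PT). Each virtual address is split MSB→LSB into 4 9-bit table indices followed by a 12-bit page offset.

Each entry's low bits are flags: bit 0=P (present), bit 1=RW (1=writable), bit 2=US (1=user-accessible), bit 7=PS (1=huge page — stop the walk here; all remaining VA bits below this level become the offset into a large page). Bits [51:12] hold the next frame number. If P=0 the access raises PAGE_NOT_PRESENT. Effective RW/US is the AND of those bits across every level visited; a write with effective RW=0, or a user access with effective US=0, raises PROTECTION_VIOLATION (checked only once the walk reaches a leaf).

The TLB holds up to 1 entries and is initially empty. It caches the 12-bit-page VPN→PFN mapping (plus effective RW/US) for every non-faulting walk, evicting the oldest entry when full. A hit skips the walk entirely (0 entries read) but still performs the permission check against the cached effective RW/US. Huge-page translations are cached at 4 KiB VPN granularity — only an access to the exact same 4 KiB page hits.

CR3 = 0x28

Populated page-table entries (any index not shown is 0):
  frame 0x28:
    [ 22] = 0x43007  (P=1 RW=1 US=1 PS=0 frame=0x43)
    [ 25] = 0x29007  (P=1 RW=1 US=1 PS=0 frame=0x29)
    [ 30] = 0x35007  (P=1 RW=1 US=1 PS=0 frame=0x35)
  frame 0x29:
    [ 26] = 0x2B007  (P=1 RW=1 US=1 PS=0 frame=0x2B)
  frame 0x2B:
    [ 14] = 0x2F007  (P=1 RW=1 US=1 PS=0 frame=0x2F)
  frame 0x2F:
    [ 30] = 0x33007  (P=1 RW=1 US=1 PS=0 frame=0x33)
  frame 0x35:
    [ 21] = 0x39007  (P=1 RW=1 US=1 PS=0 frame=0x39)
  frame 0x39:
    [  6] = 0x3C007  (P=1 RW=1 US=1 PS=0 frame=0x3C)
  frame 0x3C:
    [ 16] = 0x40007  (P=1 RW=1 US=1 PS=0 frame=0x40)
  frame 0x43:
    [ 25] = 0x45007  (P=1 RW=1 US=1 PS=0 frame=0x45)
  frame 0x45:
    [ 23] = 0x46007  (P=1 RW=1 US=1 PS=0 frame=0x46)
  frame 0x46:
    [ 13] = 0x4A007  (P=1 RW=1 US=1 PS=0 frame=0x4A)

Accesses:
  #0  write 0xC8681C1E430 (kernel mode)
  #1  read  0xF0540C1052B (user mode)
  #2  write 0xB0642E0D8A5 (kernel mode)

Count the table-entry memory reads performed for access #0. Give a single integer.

Walk each access:
#0 VA=0xC8681C1E430 (w,kernel):
  L0: frame=0x28 idx=25 entry=0x29007 [P=1 RW=1 US=1 PS=0]
  L1: frame=0x29 idx=26 entry=0x2B007 [P=1 RW=1 US=1 PS=0]
  L2: frame=0x2B idx=14 entry=0x2F007 [P=1 RW=1 US=1 PS=0]
  L3: frame=0x2F idx=30 entry=0x33007 [P=1 RW=1 US=1 PS=0]
  → PA=0x33430  (4 entries read)
#1 VA=0xF0540C1052B (r,user):
  L0: frame=0x28 idx=30 entry=0x35007 [P=1 RW=1 US=1 PS=0]
  L1: frame=0x35 idx=21 entry=0x39007 [P=1 RW=1 US=1 PS=0]
  L2: frame=0x39 idx=6 entry=0x3C007 [P=1 RW=1 US=1 PS=0]
  L3: frame=0x3C idx=16 entry=0x40007 [P=1 RW=1 US=1 PS=0]
  → PA=0x4052B  (4 entries read)
#2 VA=0xB0642E0D8A5 (w,kernel):
  L0: frame=0x28 idx=22 entry=0x43007 [P=1 RW=1 US=1 PS=0]
  L1: frame=0x43 idx=25 entry=0x45007 [P=1 RW=1 US=1 PS=0]
  L2: frame=0x45 idx=23 entry=0x46007 [P=1 RW=1 US=1 PS=0]
  L3: frame=0x46 idx=13 entry=0x4A007 [P=1 RW=1 US=1 PS=0]
  → PA=0x4A8A5  (4 entries read)

Entries read for #0: 4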